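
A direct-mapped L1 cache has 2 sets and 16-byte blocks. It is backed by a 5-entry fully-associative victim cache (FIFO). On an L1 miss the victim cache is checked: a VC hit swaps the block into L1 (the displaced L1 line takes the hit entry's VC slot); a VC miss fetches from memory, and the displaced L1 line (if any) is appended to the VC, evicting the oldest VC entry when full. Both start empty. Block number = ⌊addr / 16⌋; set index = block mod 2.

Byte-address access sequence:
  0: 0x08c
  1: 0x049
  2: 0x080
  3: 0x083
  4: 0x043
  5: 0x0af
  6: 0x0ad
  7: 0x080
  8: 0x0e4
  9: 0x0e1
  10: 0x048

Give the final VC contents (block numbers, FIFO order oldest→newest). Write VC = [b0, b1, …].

0: 0x8c (blk 8, set 0) → MISS  vc=[]
1: 0x49 (blk 4, set 0) → MISS  vc=[8]
2: 0x80 (blk 8, set 0) → VC-HIT  vc=[4]
3: 0x83 (blk 8, set 0) → L1-HIT  vc=[4]
4: 0x43 (blk 4, set 0) → VC-HIT  vc=[8]
5: 0xaf (blk 10, set 0) → MISS  vc=[8, 4]
6: 0xad (blk 10, set 0) → L1-HIT  vc=[8, 4]
7: 0x80 (blk 8, set 0) → VC-HIT  vc=[10, 4]
8: 0xe4 (blk 14, set 0) → MISS  vc=[10, 4, 8]
9: 0xe1 (blk 14, set 0) → L1-HIT  vc=[10, 4, 8]
10: 0x48 (blk 4, set 0) → VC-HIT  vc=[10, 14, 8]

VC = [10, 14, 8]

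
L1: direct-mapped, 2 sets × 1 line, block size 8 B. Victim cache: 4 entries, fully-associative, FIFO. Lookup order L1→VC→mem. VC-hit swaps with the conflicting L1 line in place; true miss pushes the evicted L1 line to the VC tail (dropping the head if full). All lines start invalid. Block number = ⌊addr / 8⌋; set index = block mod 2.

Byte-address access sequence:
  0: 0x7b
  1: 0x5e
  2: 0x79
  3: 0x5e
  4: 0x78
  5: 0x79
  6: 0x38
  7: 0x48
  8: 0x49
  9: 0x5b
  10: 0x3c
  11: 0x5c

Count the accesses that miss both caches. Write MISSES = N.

MISSES = 4

0: 0x7b (blk 15, set 1) → MISS  vc=[]
1: 0x5e (blk 11, set 1) → MISS  vc=[15]
2: 0x79 (blk 15, set 1) → VC-HIT  vc=[11]
3: 0x5e (blk 11, set 1) → VC-HIT  vc=[15]
4: 0x78 (blk 15, set 1) → VC-HIT  vc=[11]
5: 0x79 (blk 15, set 1) → L1-HIT  vc=[11]
6: 0x38 (blk 7, set 1) → MISS  vc=[11, 15]
7: 0x48 (blk 9, set 1) → MISS  vc=[11, 15, 7]
8: 0x49 (blk 9, set 1) → L1-HIT  vc=[11, 15, 7]
9: 0x5b (blk 11, set 1) → VC-HIT  vc=[9, 15, 7]
10: 0x3c (blk 7, set 1) → VC-HIT  vc=[9, 15, 11]
11: 0x5c (blk 11, set 1) → VC-HIT  vc=[9, 15, 7]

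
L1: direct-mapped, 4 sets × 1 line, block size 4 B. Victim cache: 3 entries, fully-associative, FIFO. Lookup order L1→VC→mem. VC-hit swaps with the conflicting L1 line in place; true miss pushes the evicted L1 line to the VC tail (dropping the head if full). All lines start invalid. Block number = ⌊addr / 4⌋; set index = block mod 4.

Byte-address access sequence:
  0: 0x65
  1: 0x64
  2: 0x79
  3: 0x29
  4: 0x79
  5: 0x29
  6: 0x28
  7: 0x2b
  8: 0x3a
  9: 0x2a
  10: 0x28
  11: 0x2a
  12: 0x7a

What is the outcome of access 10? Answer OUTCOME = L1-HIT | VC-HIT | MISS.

#0 0x65→b25/s1 MISS; vc=[]
#1 0x64→b25/s1 L1-HIT; vc=[]
#2 0x79→b30/s2 MISS; vc=[]
#3 0x29→b10/s2 MISS; vc=[30]
#4 0x79→b30/s2 VC-HIT; vc=[10]
#5 0x29→b10/s2 VC-HIT; vc=[30]
#6 0x28→b10/s2 L1-HIT; vc=[30]
#7 0x2b→b10/s2 L1-HIT; vc=[30]
#8 0x3a→b14/s2 MISS; vc=[30,10]
#9 0x2a→b10/s2 VC-HIT; vc=[30,14]
#10 0x28→b10/s2 L1-HIT; vc=[30,14]
#11 0x2a→b10/s2 L1-HIT; vc=[30,14]
#12 0x7a→b30/s2 VC-HIT; vc=[10,14]

OUTCOME = L1-HIT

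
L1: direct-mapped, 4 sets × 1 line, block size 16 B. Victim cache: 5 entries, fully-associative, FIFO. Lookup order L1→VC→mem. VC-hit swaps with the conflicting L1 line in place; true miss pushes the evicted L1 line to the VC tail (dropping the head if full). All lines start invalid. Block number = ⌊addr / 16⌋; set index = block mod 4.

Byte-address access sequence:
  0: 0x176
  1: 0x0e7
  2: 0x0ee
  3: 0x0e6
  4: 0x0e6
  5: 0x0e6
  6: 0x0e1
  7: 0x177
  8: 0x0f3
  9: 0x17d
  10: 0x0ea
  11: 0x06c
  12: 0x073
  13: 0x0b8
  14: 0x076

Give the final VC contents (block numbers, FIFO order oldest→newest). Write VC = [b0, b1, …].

#0 0x176→b23/s3 MISS; vc=[]
#1 0xe7→b14/s2 MISS; vc=[]
#2 0xee→b14/s2 L1-HIT; vc=[]
#3 0xe6→b14/s2 L1-HIT; vc=[]
#4 0xe6→b14/s2 L1-HIT; vc=[]
#5 0xe6→b14/s2 L1-HIT; vc=[]
#6 0xe1→b14/s2 L1-HIT; vc=[]
#7 0x177→b23/s3 L1-HIT; vc=[]
#8 0xf3→b15/s3 MISS; vc=[23]
#9 0x17d→b23/s3 VC-HIT; vc=[15]
#10 0xea→b14/s2 L1-HIT; vc=[15]
#11 0x6c→b6/s2 MISS; vc=[15,14]
#12 0x73→b7/s3 MISS; vc=[15,14,23]
#13 0xb8→b11/s3 MISS; vc=[15,14,23,7]
#14 0x76→b7/s3 VC-HIT; vc=[15,14,23,11]

VC = [15, 14, 23, 11]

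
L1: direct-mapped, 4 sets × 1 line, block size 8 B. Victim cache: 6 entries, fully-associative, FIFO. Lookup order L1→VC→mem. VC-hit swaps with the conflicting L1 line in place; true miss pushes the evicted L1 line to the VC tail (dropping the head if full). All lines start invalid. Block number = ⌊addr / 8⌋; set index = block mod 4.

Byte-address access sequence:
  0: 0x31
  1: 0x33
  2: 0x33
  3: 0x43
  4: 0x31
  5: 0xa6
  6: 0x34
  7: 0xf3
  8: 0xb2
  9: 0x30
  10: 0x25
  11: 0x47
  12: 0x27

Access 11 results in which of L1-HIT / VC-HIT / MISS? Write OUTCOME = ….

  [0] addr=0x31 blk=6 s=2: MISS | VC []
  [1] addr=0x33 blk=6 s=2: L1-HIT | VC []
  [2] addr=0x33 blk=6 s=2: L1-HIT | VC []
  [3] addr=0x43 blk=8 s=0: MISS | VC []
  [4] addr=0x31 blk=6 s=2: L1-HIT | VC []
  [5] addr=0xa6 blk=20 s=0: MISS | VC [8]
  [6] addr=0x34 blk=6 s=2: L1-HIT | VC [8]
  [7] addr=0xf3 blk=30 s=2: MISS | VC [8, 6]
  [8] addr=0xb2 blk=22 s=2: MISS | VC [8, 6, 30]
  [9] addr=0x30 blk=6 s=2: VC-HIT | VC [8, 22, 30]
  [10] addr=0x25 blk=4 s=0: MISS | VC [8, 22, 30, 20]
  [11] addr=0x47 blk=8 s=0: VC-HIT | VC [4, 22, 30, 20]
  [12] addr=0x27 blk=4 s=0: VC-HIT | VC [8, 22, 30, 20]

OUTCOME = VC-HIT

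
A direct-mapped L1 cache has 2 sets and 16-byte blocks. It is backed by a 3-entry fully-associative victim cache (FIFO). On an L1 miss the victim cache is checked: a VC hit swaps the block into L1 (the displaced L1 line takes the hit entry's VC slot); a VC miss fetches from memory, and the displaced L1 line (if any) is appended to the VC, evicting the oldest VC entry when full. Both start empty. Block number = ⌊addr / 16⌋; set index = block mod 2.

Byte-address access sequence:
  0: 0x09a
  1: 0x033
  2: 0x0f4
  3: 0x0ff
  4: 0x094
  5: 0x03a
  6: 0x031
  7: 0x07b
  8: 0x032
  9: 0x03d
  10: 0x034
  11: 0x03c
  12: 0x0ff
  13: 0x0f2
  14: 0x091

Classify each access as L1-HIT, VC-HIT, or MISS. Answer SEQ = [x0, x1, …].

SEQ = [MISS, MISS, MISS, L1-HIT, VC-HIT, VC-HIT, L1-HIT, MISS, VC-HIT, L1-HIT, L1-HIT, L1-HIT, VC-HIT, L1-HIT, VC-HIT]

#0 0x9a→b9/s1 MISS; vc=[]
#1 0x33→b3/s1 MISS; vc=[9]
#2 0xf4→b15/s1 MISS; vc=[9,3]
#3 0xff→b15/s1 L1-HIT; vc=[9,3]
#4 0x94→b9/s1 VC-HIT; vc=[15,3]
#5 0x3a→b3/s1 VC-HIT; vc=[15,9]
#6 0x31→b3/s1 L1-HIT; vc=[15,9]
#7 0x7b→b7/s1 MISS; vc=[15,9,3]
#8 0x32→b3/s1 VC-HIT; vc=[15,9,7]
#9 0x3d→b3/s1 L1-HIT; vc=[15,9,7]
#10 0x34→b3/s1 L1-HIT; vc=[15,9,7]
#11 0x3c→b3/s1 L1-HIT; vc=[15,9,7]
#12 0xff→b15/s1 VC-HIT; vc=[3,9,7]
#13 0xf2→b15/s1 L1-HIT; vc=[3,9,7]
#14 0x91→b9/s1 VC-HIT; vc=[3,15,7]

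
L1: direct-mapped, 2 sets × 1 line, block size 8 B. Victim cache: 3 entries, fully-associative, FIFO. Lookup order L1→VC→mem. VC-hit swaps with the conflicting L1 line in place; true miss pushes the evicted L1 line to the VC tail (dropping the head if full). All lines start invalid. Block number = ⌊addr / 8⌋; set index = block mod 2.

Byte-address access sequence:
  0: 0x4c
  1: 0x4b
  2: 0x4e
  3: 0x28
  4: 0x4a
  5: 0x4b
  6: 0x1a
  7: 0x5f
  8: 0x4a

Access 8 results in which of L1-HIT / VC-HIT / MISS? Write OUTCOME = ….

OUTCOME = VC-HIT

0: 0x4c (blk 9, set 1) → MISS  vc=[]
1: 0x4b (blk 9, set 1) → L1-HIT  vc=[]
2: 0x4e (blk 9, set 1) → L1-HIT  vc=[]
3: 0x28 (blk 5, set 1) → MISS  vc=[9]
4: 0x4a (blk 9, set 1) → VC-HIT  vc=[5]
5: 0x4b (blk 9, set 1) → L1-HIT  vc=[5]
6: 0x1a (blk 3, set 1) → MISS  vc=[5, 9]
7: 0x5f (blk 11, set 1) → MISS  vc=[5, 9, 3]
8: 0x4a (blk 9, set 1) → VC-HIT  vc=[5, 11, 3]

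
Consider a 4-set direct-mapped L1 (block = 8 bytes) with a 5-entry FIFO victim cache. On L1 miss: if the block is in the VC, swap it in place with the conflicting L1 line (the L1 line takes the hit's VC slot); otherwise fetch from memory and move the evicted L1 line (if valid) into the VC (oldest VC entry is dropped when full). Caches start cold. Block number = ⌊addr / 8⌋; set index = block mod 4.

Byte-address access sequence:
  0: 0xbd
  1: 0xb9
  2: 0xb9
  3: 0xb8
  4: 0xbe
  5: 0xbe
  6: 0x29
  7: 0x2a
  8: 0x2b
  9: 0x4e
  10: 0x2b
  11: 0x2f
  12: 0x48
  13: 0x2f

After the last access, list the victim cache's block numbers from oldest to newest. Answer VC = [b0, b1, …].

#0 0xbd→b23/s3 MISS; vc=[]
#1 0xb9→b23/s3 L1-HIT; vc=[]
#2 0xb9→b23/s3 L1-HIT; vc=[]
#3 0xb8→b23/s3 L1-HIT; vc=[]
#4 0xbe→b23/s3 L1-HIT; vc=[]
#5 0xbe→b23/s3 L1-HIT; vc=[]
#6 0x29→b5/s1 MISS; vc=[]
#7 0x2a→b5/s1 L1-HIT; vc=[]
#8 0x2b→b5/s1 L1-HIT; vc=[]
#9 0x4e→b9/s1 MISS; vc=[5]
#10 0x2b→b5/s1 VC-HIT; vc=[9]
#11 0x2f→b5/s1 L1-HIT; vc=[9]
#12 0x48→b9/s1 VC-HIT; vc=[5]
#13 0x2f→b5/s1 VC-HIT; vc=[9]

VC = [9]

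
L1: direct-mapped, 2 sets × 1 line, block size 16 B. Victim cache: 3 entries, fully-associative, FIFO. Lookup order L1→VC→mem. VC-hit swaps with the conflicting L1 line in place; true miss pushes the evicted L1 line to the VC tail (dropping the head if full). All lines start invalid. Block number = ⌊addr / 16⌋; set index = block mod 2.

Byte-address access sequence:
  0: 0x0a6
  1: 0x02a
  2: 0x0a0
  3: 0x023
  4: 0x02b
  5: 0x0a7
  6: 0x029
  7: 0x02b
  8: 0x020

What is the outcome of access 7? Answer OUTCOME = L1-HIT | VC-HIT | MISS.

OUTCOME = L1-HIT

  [0] addr=0xa6 blk=10 s=0: MISS | VC []
  [1] addr=0x2a blk=2 s=0: MISS | VC [10]
  [2] addr=0xa0 blk=10 s=0: VC-HIT | VC [2]
  [3] addr=0x23 blk=2 s=0: VC-HIT | VC [10]
  [4] addr=0x2b blk=2 s=0: L1-HIT | VC [10]
  [5] addr=0xa7 blk=10 s=0: VC-HIT | VC [2]
  [6] addr=0x29 blk=2 s=0: VC-HIT | VC [10]
  [7] addr=0x2b blk=2 s=0: L1-HIT | VC [10]
  [8] addr=0x20 blk=2 s=0: L1-HIT | VC [10]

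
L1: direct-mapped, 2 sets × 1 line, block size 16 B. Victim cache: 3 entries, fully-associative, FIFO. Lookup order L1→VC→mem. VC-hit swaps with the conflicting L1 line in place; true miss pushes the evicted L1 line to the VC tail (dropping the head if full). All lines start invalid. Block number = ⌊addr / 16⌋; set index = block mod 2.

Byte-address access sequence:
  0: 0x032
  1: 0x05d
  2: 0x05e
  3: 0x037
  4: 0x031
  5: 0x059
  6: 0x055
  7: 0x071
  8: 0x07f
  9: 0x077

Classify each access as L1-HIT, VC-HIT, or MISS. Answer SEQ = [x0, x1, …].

SEQ = [MISS, MISS, L1-HIT, VC-HIT, L1-HIT, VC-HIT, L1-HIT, MISS, L1-HIT, L1-HIT]

#0 0x32→b3/s1 MISS; vc=[]
#1 0x5d→b5/s1 MISS; vc=[3]
#2 0x5e→b5/s1 L1-HIT; vc=[3]
#3 0x37→b3/s1 VC-HIT; vc=[5]
#4 0x31→b3/s1 L1-HIT; vc=[5]
#5 0x59→b5/s1 VC-HIT; vc=[3]
#6 0x55→b5/s1 L1-HIT; vc=[3]
#7 0x71→b7/s1 MISS; vc=[3,5]
#8 0x7f→b7/s1 L1-HIT; vc=[3,5]
#9 0x77→b7/s1 L1-HIT; vc=[3,5]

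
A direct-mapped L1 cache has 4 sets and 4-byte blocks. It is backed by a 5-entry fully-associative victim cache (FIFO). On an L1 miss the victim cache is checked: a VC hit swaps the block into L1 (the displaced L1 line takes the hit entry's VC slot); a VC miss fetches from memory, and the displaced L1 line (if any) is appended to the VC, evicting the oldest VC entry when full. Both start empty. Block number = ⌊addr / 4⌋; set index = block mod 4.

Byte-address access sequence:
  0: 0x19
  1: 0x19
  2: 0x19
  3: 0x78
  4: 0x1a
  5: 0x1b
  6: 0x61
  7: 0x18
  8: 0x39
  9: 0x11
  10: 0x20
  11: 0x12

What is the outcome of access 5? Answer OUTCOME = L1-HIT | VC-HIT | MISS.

#0 0x19→b6/s2 MISS; vc=[]
#1 0x19→b6/s2 L1-HIT; vc=[]
#2 0x19→b6/s2 L1-HIT; vc=[]
#3 0x78→b30/s2 MISS; vc=[6]
#4 0x1a→b6/s2 VC-HIT; vc=[30]
#5 0x1b→b6/s2 L1-HIT; vc=[30]
#6 0x61→b24/s0 MISS; vc=[30]
#7 0x18→b6/s2 L1-HIT; vc=[30]
#8 0x39→b14/s2 MISS; vc=[30,6]
#9 0x11→b4/s0 MISS; vc=[30,6,24]
#10 0x20→b8/s0 MISS; vc=[30,6,24,4]
#11 0x12→b4/s0 VC-HIT; vc=[30,6,24,8]

OUTCOME = L1-HIT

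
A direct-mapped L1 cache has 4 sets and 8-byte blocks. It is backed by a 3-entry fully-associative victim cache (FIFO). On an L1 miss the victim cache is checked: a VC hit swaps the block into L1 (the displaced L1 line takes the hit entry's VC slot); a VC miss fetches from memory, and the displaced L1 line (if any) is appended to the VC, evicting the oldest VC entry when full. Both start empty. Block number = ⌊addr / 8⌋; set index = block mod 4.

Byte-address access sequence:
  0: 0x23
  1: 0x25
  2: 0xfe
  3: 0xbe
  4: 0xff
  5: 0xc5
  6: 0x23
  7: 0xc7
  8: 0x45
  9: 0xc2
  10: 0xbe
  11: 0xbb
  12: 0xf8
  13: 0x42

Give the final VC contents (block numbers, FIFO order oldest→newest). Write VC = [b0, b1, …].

VC = [23, 4, 24]

0: 0x23 (blk 4, set 0) → MISS  vc=[]
1: 0x25 (blk 4, set 0) → L1-HIT  vc=[]
2: 0xfe (blk 31, set 3) → MISS  vc=[]
3: 0xbe (blk 23, set 3) → MISS  vc=[31]
4: 0xff (blk 31, set 3) → VC-HIT  vc=[23]
5: 0xc5 (blk 24, set 0) → MISS  vc=[23, 4]
6: 0x23 (blk 4, set 0) → VC-HIT  vc=[23, 24]
7: 0xc7 (blk 24, set 0) → VC-HIT  vc=[23, 4]
8: 0x45 (blk 8, set 0) → MISS  vc=[23, 4, 24]
9: 0xc2 (blk 24, set 0) → VC-HIT  vc=[23, 4, 8]
10: 0xbe (blk 23, set 3) → VC-HIT  vc=[31, 4, 8]
11: 0xbb (blk 23, set 3) → L1-HIT  vc=[31, 4, 8]
12: 0xf8 (blk 31, set 3) → VC-HIT  vc=[23, 4, 8]
13: 0x42 (blk 8, set 0) → VC-HIT  vc=[23, 4, 24]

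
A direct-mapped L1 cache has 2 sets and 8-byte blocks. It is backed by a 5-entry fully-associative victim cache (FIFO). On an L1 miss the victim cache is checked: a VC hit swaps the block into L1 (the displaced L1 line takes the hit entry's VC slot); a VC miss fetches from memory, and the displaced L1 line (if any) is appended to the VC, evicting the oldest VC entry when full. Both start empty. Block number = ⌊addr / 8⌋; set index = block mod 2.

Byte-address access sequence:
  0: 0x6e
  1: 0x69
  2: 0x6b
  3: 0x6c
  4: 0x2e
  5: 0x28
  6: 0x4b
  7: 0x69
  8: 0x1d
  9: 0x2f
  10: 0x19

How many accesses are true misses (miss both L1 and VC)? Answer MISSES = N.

0: 0x6e (blk 13, set 1) → MISS  vc=[]
1: 0x69 (blk 13, set 1) → L1-HIT  vc=[]
2: 0x6b (blk 13, set 1) → L1-HIT  vc=[]
3: 0x6c (blk 13, set 1) → L1-HIT  vc=[]
4: 0x2e (blk 5, set 1) → MISS  vc=[13]
5: 0x28 (blk 5, set 1) → L1-HIT  vc=[13]
6: 0x4b (blk 9, set 1) → MISS  vc=[13, 5]
7: 0x69 (blk 13, set 1) → VC-HIT  vc=[9, 5]
8: 0x1d (blk 3, set 1) → MISS  vc=[9, 5, 13]
9: 0x2f (blk 5, set 1) → VC-HIT  vc=[9, 3, 13]
10: 0x19 (blk 3, set 1) → VC-HIT  vc=[9, 5, 13]

MISSES = 4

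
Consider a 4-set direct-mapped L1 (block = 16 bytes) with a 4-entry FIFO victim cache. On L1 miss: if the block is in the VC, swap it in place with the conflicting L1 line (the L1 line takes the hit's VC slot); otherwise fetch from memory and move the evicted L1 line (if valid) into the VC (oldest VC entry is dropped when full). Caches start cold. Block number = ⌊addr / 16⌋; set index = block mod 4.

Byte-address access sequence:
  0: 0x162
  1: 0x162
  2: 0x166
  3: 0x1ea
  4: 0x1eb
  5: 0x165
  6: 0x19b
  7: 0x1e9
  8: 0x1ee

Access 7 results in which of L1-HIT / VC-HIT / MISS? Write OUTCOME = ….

OUTCOME = VC-HIT

#0 0x162→b22/s2 MISS; vc=[]
#1 0x162→b22/s2 L1-HIT; vc=[]
#2 0x166→b22/s2 L1-HIT; vc=[]
#3 0x1ea→b30/s2 MISS; vc=[22]
#4 0x1eb→b30/s2 L1-HIT; vc=[22]
#5 0x165→b22/s2 VC-HIT; vc=[30]
#6 0x19b→b25/s1 MISS; vc=[30]
#7 0x1e9→b30/s2 VC-HIT; vc=[22]
#8 0x1ee→b30/s2 L1-HIT; vc=[22]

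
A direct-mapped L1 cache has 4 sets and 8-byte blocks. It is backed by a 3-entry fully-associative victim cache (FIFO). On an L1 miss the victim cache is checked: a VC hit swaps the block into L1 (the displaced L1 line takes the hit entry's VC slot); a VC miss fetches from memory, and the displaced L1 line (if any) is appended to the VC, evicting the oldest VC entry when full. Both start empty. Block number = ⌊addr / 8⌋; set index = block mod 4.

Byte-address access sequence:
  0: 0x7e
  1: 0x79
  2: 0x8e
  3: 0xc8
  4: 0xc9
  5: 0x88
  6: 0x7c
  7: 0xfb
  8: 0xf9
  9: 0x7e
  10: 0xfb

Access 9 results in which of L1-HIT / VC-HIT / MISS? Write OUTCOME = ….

OUTCOME = VC-HIT

#0 0x7e→b15/s3 MISS; vc=[]
#1 0x79→b15/s3 L1-HIT; vc=[]
#2 0x8e→b17/s1 MISS; vc=[]
#3 0xc8→b25/s1 MISS; vc=[17]
#4 0xc9→b25/s1 L1-HIT; vc=[17]
#5 0x88→b17/s1 VC-HIT; vc=[25]
#6 0x7c→b15/s3 L1-HIT; vc=[25]
#7 0xfb→b31/s3 MISS; vc=[25,15]
#8 0xf9→b31/s3 L1-HIT; vc=[25,15]
#9 0x7e→b15/s3 VC-HIT; vc=[25,31]
#10 0xfb→b31/s3 VC-HIT; vc=[25,15]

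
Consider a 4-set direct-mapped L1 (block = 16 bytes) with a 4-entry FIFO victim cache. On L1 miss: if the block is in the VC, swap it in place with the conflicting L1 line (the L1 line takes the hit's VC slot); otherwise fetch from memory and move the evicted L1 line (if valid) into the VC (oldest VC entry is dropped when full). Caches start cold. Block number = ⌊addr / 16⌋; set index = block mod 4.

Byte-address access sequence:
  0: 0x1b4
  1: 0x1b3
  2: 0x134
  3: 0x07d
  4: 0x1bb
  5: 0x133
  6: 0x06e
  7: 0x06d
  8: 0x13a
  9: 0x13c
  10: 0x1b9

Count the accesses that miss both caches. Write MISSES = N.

MISSES = 4

0: 0x1b4 (blk 27, set 3) → MISS  vc=[]
1: 0x1b3 (blk 27, set 3) → L1-HIT  vc=[]
2: 0x134 (blk 19, set 3) → MISS  vc=[27]
3: 0x7d (blk 7, set 3) → MISS  vc=[27, 19]
4: 0x1bb (blk 27, set 3) → VC-HIT  vc=[7, 19]
5: 0x133 (blk 19, set 3) → VC-HIT  vc=[7, 27]
6: 0x6e (blk 6, set 2) → MISS  vc=[7, 27]
7: 0x6d (blk 6, set 2) → L1-HIT  vc=[7, 27]
8: 0x13a (blk 19, set 3) → L1-HIT  vc=[7, 27]
9: 0x13c (blk 19, set 3) → L1-HIT  vc=[7, 27]
10: 0x1b9 (blk 27, set 3) → VC-HIT  vc=[7, 19]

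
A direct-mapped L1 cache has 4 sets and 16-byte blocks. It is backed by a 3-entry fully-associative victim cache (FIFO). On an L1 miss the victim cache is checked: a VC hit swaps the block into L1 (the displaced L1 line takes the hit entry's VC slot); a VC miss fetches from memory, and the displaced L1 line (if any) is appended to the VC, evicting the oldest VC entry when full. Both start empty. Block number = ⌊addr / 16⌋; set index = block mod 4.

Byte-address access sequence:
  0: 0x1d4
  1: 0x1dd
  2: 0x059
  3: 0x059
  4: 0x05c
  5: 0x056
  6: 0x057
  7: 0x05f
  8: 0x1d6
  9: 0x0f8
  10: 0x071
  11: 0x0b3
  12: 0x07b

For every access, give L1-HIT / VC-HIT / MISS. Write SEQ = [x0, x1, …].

SEQ = [MISS, L1-HIT, MISS, L1-HIT, L1-HIT, L1-HIT, L1-HIT, L1-HIT, VC-HIT, MISS, MISS, MISS, VC-HIT]

  [0] addr=0x1d4 blk=29 s=1: MISS | VC []
  [1] addr=0x1dd blk=29 s=1: L1-HIT | VC []
  [2] addr=0x59 blk=5 s=1: MISS | VC [29]
  [3] addr=0x59 blk=5 s=1: L1-HIT | VC [29]
  [4] addr=0x5c blk=5 s=1: L1-HIT | VC [29]
  [5] addr=0x56 blk=5 s=1: L1-HIT | VC [29]
  [6] addr=0x57 blk=5 s=1: L1-HIT | VC [29]
  [7] addr=0x5f blk=5 s=1: L1-HIT | VC [29]
  [8] addr=0x1d6 blk=29 s=1: VC-HIT | VC [5]
  [9] addr=0xf8 blk=15 s=3: MISS | VC [5]
  [10] addr=0x71 blk=7 s=3: MISS | VC [5, 15]
  [11] addr=0xb3 blk=11 s=3: MISS | VC [5, 15, 7]
  [12] addr=0x7b blk=7 s=3: VC-HIT | VC [5, 15, 11]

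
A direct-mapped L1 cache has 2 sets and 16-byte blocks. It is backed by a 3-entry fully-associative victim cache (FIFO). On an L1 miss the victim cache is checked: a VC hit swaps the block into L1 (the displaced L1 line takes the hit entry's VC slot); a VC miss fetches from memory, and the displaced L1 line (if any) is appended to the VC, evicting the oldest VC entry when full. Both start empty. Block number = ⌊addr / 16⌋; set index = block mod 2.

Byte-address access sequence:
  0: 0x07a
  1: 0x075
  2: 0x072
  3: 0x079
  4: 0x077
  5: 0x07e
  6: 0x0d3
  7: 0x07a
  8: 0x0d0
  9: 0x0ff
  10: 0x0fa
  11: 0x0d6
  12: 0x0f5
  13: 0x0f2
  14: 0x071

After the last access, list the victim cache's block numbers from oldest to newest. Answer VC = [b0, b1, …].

0: 0x7a (blk 7, set 1) → MISS  vc=[]
1: 0x75 (blk 7, set 1) → L1-HIT  vc=[]
2: 0x72 (blk 7, set 1) → L1-HIT  vc=[]
3: 0x79 (blk 7, set 1) → L1-HIT  vc=[]
4: 0x77 (blk 7, set 1) → L1-HIT  vc=[]
5: 0x7e (blk 7, set 1) → L1-HIT  vc=[]
6: 0xd3 (blk 13, set 1) → MISS  vc=[7]
7: 0x7a (blk 7, set 1) → VC-HIT  vc=[13]
8: 0xd0 (blk 13, set 1) → VC-HIT  vc=[7]
9: 0xff (blk 15, set 1) → MISS  vc=[7, 13]
10: 0xfa (blk 15, set 1) → L1-HIT  vc=[7, 13]
11: 0xd6 (blk 13, set 1) → VC-HIT  vc=[7, 15]
12: 0xf5 (blk 15, set 1) → VC-HIT  vc=[7, 13]
13: 0xf2 (blk 15, set 1) → L1-HIT  vc=[7, 13]
14: 0x71 (blk 7, set 1) → VC-HIT  vc=[15, 13]

VC = [15, 13]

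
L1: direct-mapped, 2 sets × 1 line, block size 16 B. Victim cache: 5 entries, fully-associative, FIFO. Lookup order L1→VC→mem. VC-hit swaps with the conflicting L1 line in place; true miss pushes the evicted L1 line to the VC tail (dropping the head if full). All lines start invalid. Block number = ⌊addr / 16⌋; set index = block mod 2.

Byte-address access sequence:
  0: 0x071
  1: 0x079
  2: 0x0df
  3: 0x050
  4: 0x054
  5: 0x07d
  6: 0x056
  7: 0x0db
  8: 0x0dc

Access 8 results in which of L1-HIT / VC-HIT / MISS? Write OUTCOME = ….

0: 0x71 (blk 7, set 1) → MISS  vc=[]
1: 0x79 (blk 7, set 1) → L1-HIT  vc=[]
2: 0xdf (blk 13, set 1) → MISS  vc=[7]
3: 0x50 (blk 5, set 1) → MISS  vc=[7, 13]
4: 0x54 (blk 5, set 1) → L1-HIT  vc=[7, 13]
5: 0x7d (blk 7, set 1) → VC-HIT  vc=[5, 13]
6: 0x56 (blk 5, set 1) → VC-HIT  vc=[7, 13]
7: 0xdb (blk 13, set 1) → VC-HIT  vc=[7, 5]
8: 0xdc (blk 13, set 1) → L1-HIT  vc=[7, 5]

OUTCOME = L1-HIT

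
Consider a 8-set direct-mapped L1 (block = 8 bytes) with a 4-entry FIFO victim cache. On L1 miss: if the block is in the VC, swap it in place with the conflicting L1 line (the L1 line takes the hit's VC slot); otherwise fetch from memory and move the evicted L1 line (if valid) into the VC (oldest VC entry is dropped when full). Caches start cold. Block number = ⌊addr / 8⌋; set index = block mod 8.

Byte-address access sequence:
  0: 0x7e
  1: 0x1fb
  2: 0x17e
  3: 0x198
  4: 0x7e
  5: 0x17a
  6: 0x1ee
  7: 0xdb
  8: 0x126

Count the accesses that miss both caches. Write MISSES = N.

MISSES = 7

0: 0x7e (blk 15, set 7) → MISS  vc=[]
1: 0x1fb (blk 63, set 7) → MISS  vc=[15]
2: 0x17e (blk 47, set 7) → MISS  vc=[15, 63]
3: 0x198 (blk 51, set 3) → MISS  vc=[15, 63]
4: 0x7e (blk 15, set 7) → VC-HIT  vc=[47, 63]
5: 0x17a (blk 47, set 7) → VC-HIT  vc=[15, 63]
6: 0x1ee (blk 61, set 5) → MISS  vc=[15, 63]
7: 0xdb (blk 27, set 3) → MISS  vc=[15, 63, 51]
8: 0x126 (blk 36, set 4) → MISS  vc=[15, 63, 51]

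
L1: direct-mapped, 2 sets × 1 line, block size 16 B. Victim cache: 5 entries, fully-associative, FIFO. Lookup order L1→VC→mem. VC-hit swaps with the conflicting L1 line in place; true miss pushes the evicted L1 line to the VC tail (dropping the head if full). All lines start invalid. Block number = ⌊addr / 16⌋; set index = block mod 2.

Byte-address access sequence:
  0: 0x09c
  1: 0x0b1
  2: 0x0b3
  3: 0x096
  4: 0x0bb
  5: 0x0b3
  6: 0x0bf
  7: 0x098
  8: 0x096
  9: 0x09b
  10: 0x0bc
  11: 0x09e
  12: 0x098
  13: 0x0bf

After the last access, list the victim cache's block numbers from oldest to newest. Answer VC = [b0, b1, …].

VC = [9]

0: 0x9c (blk 9, set 1) → MISS  vc=[]
1: 0xb1 (blk 11, set 1) → MISS  vc=[9]
2: 0xb3 (blk 11, set 1) → L1-HIT  vc=[9]
3: 0x96 (blk 9, set 1) → VC-HIT  vc=[11]
4: 0xbb (blk 11, set 1) → VC-HIT  vc=[9]
5: 0xb3 (blk 11, set 1) → L1-HIT  vc=[9]
6: 0xbf (blk 11, set 1) → L1-HIT  vc=[9]
7: 0x98 (blk 9, set 1) → VC-HIT  vc=[11]
8: 0x96 (blk 9, set 1) → L1-HIT  vc=[11]
9: 0x9b (blk 9, set 1) → L1-HIT  vc=[11]
10: 0xbc (blk 11, set 1) → VC-HIT  vc=[9]
11: 0x9e (blk 9, set 1) → VC-HIT  vc=[11]
12: 0x98 (blk 9, set 1) → L1-HIT  vc=[11]
13: 0xbf (blk 11, set 1) → VC-HIT  vc=[9]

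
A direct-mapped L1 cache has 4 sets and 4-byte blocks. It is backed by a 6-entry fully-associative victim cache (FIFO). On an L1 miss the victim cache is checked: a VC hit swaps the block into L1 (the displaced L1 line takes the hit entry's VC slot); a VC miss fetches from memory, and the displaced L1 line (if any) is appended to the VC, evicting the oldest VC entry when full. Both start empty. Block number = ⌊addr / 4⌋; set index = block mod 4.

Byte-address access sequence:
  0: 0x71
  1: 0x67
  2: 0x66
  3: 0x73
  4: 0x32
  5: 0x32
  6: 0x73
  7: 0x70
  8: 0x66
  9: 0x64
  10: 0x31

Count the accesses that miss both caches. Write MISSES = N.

0: 0x71 (blk 28, set 0) → MISS  vc=[]
1: 0x67 (blk 25, set 1) → MISS  vc=[]
2: 0x66 (blk 25, set 1) → L1-HIT  vc=[]
3: 0x73 (blk 28, set 0) → L1-HIT  vc=[]
4: 0x32 (blk 12, set 0) → MISS  vc=[28]
5: 0x32 (blk 12, set 0) → L1-HIT  vc=[28]
6: 0x73 (blk 28, set 0) → VC-HIT  vc=[12]
7: 0x70 (blk 28, set 0) → L1-HIT  vc=[12]
8: 0x66 (blk 25, set 1) → L1-HIT  vc=[12]
9: 0x64 (blk 25, set 1) → L1-HIT  vc=[12]
10: 0x31 (blk 12, set 0) → VC-HIT  vc=[28]

MISSES = 3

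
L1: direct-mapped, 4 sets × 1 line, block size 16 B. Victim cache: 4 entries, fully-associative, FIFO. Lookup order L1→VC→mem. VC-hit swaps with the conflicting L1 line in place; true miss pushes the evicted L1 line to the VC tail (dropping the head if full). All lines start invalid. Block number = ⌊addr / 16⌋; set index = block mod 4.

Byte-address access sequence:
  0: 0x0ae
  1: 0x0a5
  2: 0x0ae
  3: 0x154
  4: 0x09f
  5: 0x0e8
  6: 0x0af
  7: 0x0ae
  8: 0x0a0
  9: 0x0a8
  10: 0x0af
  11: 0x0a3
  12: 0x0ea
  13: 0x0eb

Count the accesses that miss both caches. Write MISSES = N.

MISSES = 4

#0 0xae→b10/s2 MISS; vc=[]
#1 0xa5→b10/s2 L1-HIT; vc=[]
#2 0xae→b10/s2 L1-HIT; vc=[]
#3 0x154→b21/s1 MISS; vc=[]
#4 0x9f→b9/s1 MISS; vc=[21]
#5 0xe8→b14/s2 MISS; vc=[21,10]
#6 0xaf→b10/s2 VC-HIT; vc=[21,14]
#7 0xae→b10/s2 L1-HIT; vc=[21,14]
#8 0xa0→b10/s2 L1-HIT; vc=[21,14]
#9 0xa8→b10/s2 L1-HIT; vc=[21,14]
#10 0xaf→b10/s2 L1-HIT; vc=[21,14]
#11 0xa3→b10/s2 L1-HIT; vc=[21,14]
#12 0xea→b14/s2 VC-HIT; vc=[21,10]
#13 0xeb→b14/s2 L1-HIT; vc=[21,10]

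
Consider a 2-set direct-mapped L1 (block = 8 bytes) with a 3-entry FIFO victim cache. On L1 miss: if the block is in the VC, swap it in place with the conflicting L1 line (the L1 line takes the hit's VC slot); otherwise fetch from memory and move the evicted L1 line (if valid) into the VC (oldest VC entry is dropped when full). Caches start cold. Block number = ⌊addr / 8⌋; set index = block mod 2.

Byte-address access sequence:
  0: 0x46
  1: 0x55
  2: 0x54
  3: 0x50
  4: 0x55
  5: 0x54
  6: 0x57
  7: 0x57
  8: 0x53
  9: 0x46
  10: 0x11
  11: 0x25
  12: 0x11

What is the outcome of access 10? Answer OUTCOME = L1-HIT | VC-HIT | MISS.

OUTCOME = MISS

0: 0x46 (blk 8, set 0) → MISS  vc=[]
1: 0x55 (blk 10, set 0) → MISS  vc=[8]
2: 0x54 (blk 10, set 0) → L1-HIT  vc=[8]
3: 0x50 (blk 10, set 0) → L1-HIT  vc=[8]
4: 0x55 (blk 10, set 0) → L1-HIT  vc=[8]
5: 0x54 (blk 10, set 0) → L1-HIT  vc=[8]
6: 0x57 (blk 10, set 0) → L1-HIT  vc=[8]
7: 0x57 (blk 10, set 0) → L1-HIT  vc=[8]
8: 0x53 (blk 10, set 0) → L1-HIT  vc=[8]
9: 0x46 (blk 8, set 0) → VC-HIT  vc=[10]
10: 0x11 (blk 2, set 0) → MISS  vc=[10, 8]
11: 0x25 (blk 4, set 0) → MISS  vc=[10, 8, 2]
12: 0x11 (blk 2, set 0) → VC-HIT  vc=[10, 8, 4]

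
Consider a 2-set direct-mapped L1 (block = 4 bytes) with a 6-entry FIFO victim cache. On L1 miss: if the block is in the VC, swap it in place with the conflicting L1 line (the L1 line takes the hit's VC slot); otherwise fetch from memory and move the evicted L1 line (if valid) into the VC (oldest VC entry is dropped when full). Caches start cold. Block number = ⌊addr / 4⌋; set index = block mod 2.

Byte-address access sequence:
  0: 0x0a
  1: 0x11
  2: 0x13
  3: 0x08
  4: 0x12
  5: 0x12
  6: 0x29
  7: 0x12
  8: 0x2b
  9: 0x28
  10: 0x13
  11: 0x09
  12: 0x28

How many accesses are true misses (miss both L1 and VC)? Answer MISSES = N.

#0 0xa→b2/s0 MISS; vc=[]
#1 0x11→b4/s0 MISS; vc=[2]
#2 0x13→b4/s0 L1-HIT; vc=[2]
#3 0x8→b2/s0 VC-HIT; vc=[4]
#4 0x12→b4/s0 VC-HIT; vc=[2]
#5 0x12→b4/s0 L1-HIT; vc=[2]
#6 0x29→b10/s0 MISS; vc=[2,4]
#7 0x12→b4/s0 VC-HIT; vc=[2,10]
#8 0x2b→b10/s0 VC-HIT; vc=[2,4]
#9 0x28→b10/s0 L1-HIT; vc=[2,4]
#10 0x13→b4/s0 VC-HIT; vc=[2,10]
#11 0x9→b2/s0 VC-HIT; vc=[4,10]
#12 0x28→b10/s0 VC-HIT; vc=[4,2]

MISSES = 3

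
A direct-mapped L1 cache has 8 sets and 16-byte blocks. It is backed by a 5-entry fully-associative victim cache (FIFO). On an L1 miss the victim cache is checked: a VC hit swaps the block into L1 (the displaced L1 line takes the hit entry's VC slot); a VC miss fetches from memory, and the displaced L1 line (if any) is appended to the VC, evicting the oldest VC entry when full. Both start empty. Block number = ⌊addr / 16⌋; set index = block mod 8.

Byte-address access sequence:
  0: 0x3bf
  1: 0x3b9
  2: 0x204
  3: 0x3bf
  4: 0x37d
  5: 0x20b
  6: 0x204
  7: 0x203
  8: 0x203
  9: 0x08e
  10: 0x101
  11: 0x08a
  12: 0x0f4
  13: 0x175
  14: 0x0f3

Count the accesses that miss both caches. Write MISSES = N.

MISSES = 7

#0 0x3bf→b59/s3 MISS; vc=[]
#1 0x3b9→b59/s3 L1-HIT; vc=[]
#2 0x204→b32/s0 MISS; vc=[]
#3 0x3bf→b59/s3 L1-HIT; vc=[]
#4 0x37d→b55/s7 MISS; vc=[]
#5 0x20b→b32/s0 L1-HIT; vc=[]
#6 0x204→b32/s0 L1-HIT; vc=[]
#7 0x203→b32/s0 L1-HIT; vc=[]
#8 0x203→b32/s0 L1-HIT; vc=[]
#9 0x8e→b8/s0 MISS; vc=[32]
#10 0x101→b16/s0 MISS; vc=[32,8]
#11 0x8a→b8/s0 VC-HIT; vc=[32,16]
#12 0xf4→b15/s7 MISS; vc=[32,16,55]
#13 0x175→b23/s7 MISS; vc=[32,16,55,15]
#14 0xf3→b15/s7 VC-HIT; vc=[32,16,55,23]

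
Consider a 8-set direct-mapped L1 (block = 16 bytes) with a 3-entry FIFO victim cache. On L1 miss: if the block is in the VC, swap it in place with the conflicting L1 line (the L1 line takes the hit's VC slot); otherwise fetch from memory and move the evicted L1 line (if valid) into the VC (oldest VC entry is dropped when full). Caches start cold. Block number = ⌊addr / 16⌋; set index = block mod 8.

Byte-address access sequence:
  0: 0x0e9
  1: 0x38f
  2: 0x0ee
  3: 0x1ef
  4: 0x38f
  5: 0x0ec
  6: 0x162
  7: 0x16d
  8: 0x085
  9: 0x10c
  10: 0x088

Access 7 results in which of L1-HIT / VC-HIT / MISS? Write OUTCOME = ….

OUTCOME = L1-HIT

0: 0xe9 (blk 14, set 6) → MISS  vc=[]
1: 0x38f (blk 56, set 0) → MISS  vc=[]
2: 0xee (blk 14, set 6) → L1-HIT  vc=[]
3: 0x1ef (blk 30, set 6) → MISS  vc=[14]
4: 0x38f (blk 56, set 0) → L1-HIT  vc=[14]
5: 0xec (blk 14, set 6) → VC-HIT  vc=[30]
6: 0x162 (blk 22, set 6) → MISS  vc=[30, 14]
7: 0x16d (blk 22, set 6) → L1-HIT  vc=[30, 14]
8: 0x85 (blk 8, set 0) → MISS  vc=[30, 14, 56]
9: 0x10c (blk 16, set 0) → MISS  vc=[14, 56, 8]
10: 0x88 (blk 8, set 0) → VC-HIT  vc=[14, 56, 16]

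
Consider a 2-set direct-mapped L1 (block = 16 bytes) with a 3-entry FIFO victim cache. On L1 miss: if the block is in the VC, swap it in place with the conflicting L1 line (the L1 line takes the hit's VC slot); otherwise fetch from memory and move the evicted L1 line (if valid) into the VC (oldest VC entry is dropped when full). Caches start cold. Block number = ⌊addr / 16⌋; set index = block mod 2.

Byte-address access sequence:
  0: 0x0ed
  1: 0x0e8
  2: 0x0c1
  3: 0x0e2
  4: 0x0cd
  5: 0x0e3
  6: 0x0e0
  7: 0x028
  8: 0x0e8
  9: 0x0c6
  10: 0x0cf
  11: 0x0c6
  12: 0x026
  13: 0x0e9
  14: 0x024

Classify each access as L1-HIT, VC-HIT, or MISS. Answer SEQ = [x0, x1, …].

  [0] addr=0xed blk=14 s=0: MISS | VC []
  [1] addr=0xe8 blk=14 s=0: L1-HIT | VC []
  [2] addr=0xc1 blk=12 s=0: MISS | VC [14]
  [3] addr=0xe2 blk=14 s=0: VC-HIT | VC [12]
  [4] addr=0xcd blk=12 s=0: VC-HIT | VC [14]
  [5] addr=0xe3 blk=14 s=0: VC-HIT | VC [12]
  [6] addr=0xe0 blk=14 s=0: L1-HIT | VC [12]
  [7] addr=0x28 blk=2 s=0: MISS | VC [12, 14]
  [8] addr=0xe8 blk=14 s=0: VC-HIT | VC [12, 2]
  [9] addr=0xc6 blk=12 s=0: VC-HIT | VC [14, 2]
  [10] addr=0xcf blk=12 s=0: L1-HIT | VC [14, 2]
  [11] addr=0xc6 blk=12 s=0: L1-HIT | VC [14, 2]
  [12] addr=0x26 blk=2 s=0: VC-HIT | VC [14, 12]
  [13] addr=0xe9 blk=14 s=0: VC-HIT | VC [2, 12]
  [14] addr=0x24 blk=2 s=0: VC-HIT | VC [14, 12]

SEQ = [MISS, L1-HIT, MISS, VC-HIT, VC-HIT, VC-HIT, L1-HIT, MISS, VC-HIT, VC-HIT, L1-HIT, L1-HIT, VC-HIT, VC-HIT, VC-HIT]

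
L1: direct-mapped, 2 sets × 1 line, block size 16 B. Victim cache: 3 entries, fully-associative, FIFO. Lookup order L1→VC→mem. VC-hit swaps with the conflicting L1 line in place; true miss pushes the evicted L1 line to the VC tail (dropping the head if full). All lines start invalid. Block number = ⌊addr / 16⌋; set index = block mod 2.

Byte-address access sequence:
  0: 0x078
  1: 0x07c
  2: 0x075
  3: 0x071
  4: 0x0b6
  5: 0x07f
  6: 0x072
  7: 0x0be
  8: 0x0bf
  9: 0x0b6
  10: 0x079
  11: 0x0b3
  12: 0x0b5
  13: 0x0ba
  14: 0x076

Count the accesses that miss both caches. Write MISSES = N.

  [0] addr=0x78 blk=7 s=1: MISS | VC []
  [1] addr=0x7c blk=7 s=1: L1-HIT | VC []
  [2] addr=0x75 blk=7 s=1: L1-HIT | VC []
  [3] addr=0x71 blk=7 s=1: L1-HIT | VC []
  [4] addr=0xb6 blk=11 s=1: MISS | VC [7]
  [5] addr=0x7f blk=7 s=1: VC-HIT | VC [11]
  [6] addr=0x72 blk=7 s=1: L1-HIT | VC [11]
  [7] addr=0xbe blk=11 s=1: VC-HIT | VC [7]
  [8] addr=0xbf blk=11 s=1: L1-HIT | VC [7]
  [9] addr=0xb6 blk=11 s=1: L1-HIT | VC [7]
  [10] addr=0x79 blk=7 s=1: VC-HIT | VC [11]
  [11] addr=0xb3 blk=11 s=1: VC-HIT | VC [7]
  [12] addr=0xb5 blk=11 s=1: L1-HIT | VC [7]
  [13] addr=0xba blk=11 s=1: L1-HIT | VC [7]
  [14] addr=0x76 blk=7 s=1: VC-HIT | VC [11]

MISSES = 2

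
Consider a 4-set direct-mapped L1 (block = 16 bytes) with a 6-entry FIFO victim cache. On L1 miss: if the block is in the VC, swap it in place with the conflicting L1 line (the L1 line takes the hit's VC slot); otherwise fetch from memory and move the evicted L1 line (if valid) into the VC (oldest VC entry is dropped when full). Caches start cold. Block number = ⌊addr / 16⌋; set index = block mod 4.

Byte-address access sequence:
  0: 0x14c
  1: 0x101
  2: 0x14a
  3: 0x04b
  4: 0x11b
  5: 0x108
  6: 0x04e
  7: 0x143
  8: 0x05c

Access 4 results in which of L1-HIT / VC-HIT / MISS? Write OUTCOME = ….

OUTCOME = MISS

0: 0x14c (blk 20, set 0) → MISS  vc=[]
1: 0x101 (blk 16, set 0) → MISS  vc=[20]
2: 0x14a (blk 20, set 0) → VC-HIT  vc=[16]
3: 0x4b (blk 4, set 0) → MISS  vc=[16, 20]
4: 0x11b (blk 17, set 1) → MISS  vc=[16, 20]
5: 0x108 (blk 16, set 0) → VC-HIT  vc=[4, 20]
6: 0x4e (blk 4, set 0) → VC-HIT  vc=[16, 20]
7: 0x143 (blk 20, set 0) → VC-HIT  vc=[16, 4]
8: 0x5c (blk 5, set 1) → MISS  vc=[16, 4, 17]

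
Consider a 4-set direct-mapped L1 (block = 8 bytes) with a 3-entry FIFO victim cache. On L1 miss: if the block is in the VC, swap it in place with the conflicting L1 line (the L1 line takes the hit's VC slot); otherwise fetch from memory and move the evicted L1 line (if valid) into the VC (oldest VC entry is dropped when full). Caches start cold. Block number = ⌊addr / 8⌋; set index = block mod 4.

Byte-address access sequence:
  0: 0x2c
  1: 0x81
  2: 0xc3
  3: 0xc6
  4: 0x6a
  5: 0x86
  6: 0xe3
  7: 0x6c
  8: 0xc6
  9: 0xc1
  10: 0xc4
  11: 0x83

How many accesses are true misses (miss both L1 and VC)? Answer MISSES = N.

  [0] addr=0x2c blk=5 s=1: MISS | VC []
  [1] addr=0x81 blk=16 s=0: MISS | VC []
  [2] addr=0xc3 blk=24 s=0: MISS | VC [16]
  [3] addr=0xc6 blk=24 s=0: L1-HIT | VC [16]
  [4] addr=0x6a blk=13 s=1: MISS | VC [16, 5]
  [5] addr=0x86 blk=16 s=0: VC-HIT | VC [24, 5]
  [6] addr=0xe3 blk=28 s=0: MISS | VC [24, 5, 16]
  [7] addr=0x6c blk=13 s=1: L1-HIT | VC [24, 5, 16]
  [8] addr=0xc6 blk=24 s=0: VC-HIT | VC [28, 5, 16]
  [9] addr=0xc1 blk=24 s=0: L1-HIT | VC [28, 5, 16]
  [10] addr=0xc4 blk=24 s=0: L1-HIT | VC [28, 5, 16]
  [11] addr=0x83 blk=16 s=0: VC-HIT | VC [28, 5, 24]

MISSES = 5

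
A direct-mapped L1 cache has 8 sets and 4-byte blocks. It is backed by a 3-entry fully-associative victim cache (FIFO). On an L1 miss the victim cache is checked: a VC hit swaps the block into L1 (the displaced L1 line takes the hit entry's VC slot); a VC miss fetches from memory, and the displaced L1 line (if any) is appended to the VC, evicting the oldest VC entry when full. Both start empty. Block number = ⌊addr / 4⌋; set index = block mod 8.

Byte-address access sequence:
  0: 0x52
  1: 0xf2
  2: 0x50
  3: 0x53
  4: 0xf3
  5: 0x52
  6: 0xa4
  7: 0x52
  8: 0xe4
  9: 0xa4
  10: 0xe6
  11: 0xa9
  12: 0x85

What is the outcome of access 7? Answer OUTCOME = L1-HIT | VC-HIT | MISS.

0: 0x52 (blk 20, set 4) → MISS  vc=[]
1: 0xf2 (blk 60, set 4) → MISS  vc=[20]
2: 0x50 (blk 20, set 4) → VC-HIT  vc=[60]
3: 0x53 (blk 20, set 4) → L1-HIT  vc=[60]
4: 0xf3 (blk 60, set 4) → VC-HIT  vc=[20]
5: 0x52 (blk 20, set 4) → VC-HIT  vc=[60]
6: 0xa4 (blk 41, set 1) → MISS  vc=[60]
7: 0x52 (blk 20, set 4) → L1-HIT  vc=[60]
8: 0xe4 (blk 57, set 1) → MISS  vc=[60, 41]
9: 0xa4 (blk 41, set 1) → VC-HIT  vc=[60, 57]
10: 0xe6 (blk 57, set 1) → VC-HIT  vc=[60, 41]
11: 0xa9 (blk 42, set 2) → MISS  vc=[60, 41]
12: 0x85 (blk 33, set 1) → MISS  vc=[60, 41, 57]

OUTCOME = L1-HIT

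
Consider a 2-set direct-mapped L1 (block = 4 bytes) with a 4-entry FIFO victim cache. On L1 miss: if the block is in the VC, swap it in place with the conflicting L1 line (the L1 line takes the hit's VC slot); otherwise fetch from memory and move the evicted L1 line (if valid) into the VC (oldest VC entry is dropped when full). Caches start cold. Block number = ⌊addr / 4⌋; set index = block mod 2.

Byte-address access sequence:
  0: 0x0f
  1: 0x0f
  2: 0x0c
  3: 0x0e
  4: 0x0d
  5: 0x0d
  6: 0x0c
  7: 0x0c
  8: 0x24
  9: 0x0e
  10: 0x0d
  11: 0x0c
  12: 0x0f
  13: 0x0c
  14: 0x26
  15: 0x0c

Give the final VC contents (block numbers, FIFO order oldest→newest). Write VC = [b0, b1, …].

#0 0xf→b3/s1 MISS; vc=[]
#1 0xf→b3/s1 L1-HIT; vc=[]
#2 0xc→b3/s1 L1-HIT; vc=[]
#3 0xe→b3/s1 L1-HIT; vc=[]
#4 0xd→b3/s1 L1-HIT; vc=[]
#5 0xd→b3/s1 L1-HIT; vc=[]
#6 0xc→b3/s1 L1-HIT; vc=[]
#7 0xc→b3/s1 L1-HIT; vc=[]
#8 0x24→b9/s1 MISS; vc=[3]
#9 0xe→b3/s1 VC-HIT; vc=[9]
#10 0xd→b3/s1 L1-HIT; vc=[9]
#11 0xc→b3/s1 L1-HIT; vc=[9]
#12 0xf→b3/s1 L1-HIT; vc=[9]
#13 0xc→b3/s1 L1-HIT; vc=[9]
#14 0x26→b9/s1 VC-HIT; vc=[3]
#15 0xc→b3/s1 VC-HIT; vc=[9]

VC = [9]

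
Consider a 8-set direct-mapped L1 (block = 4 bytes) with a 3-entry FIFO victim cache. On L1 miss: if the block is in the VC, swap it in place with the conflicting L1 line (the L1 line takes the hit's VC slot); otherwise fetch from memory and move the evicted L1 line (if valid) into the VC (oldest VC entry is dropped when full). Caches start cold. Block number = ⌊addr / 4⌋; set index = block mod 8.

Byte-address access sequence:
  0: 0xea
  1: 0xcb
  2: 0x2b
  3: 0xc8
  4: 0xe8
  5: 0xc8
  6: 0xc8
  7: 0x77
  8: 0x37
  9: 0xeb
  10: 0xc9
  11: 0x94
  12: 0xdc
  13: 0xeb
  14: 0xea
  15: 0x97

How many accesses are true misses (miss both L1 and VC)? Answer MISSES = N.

MISSES = 8

0: 0xea (blk 58, set 2) → MISS  vc=[]
1: 0xcb (blk 50, set 2) → MISS  vc=[58]
2: 0x2b (blk 10, set 2) → MISS  vc=[58, 50]
3: 0xc8 (blk 50, set 2) → VC-HIT  vc=[58, 10]
4: 0xe8 (blk 58, set 2) → VC-HIT  vc=[50, 10]
5: 0xc8 (blk 50, set 2) → VC-HIT  vc=[58, 10]
6: 0xc8 (blk 50, set 2) → L1-HIT  vc=[58, 10]
7: 0x77 (blk 29, set 5) → MISS  vc=[58, 10]
8: 0x37 (blk 13, set 5) → MISS  vc=[58, 10, 29]
9: 0xeb (blk 58, set 2) → VC-HIT  vc=[50, 10, 29]
10: 0xc9 (blk 50, set 2) → VC-HIT  vc=[58, 10, 29]
11: 0x94 (blk 37, set 5) → MISS  vc=[10, 29, 13]
12: 0xdc (blk 55, set 7) → MISS  vc=[10, 29, 13]
13: 0xeb (blk 58, set 2) → MISS  vc=[29, 13, 50]
14: 0xea (blk 58, set 2) → L1-HIT  vc=[29, 13, 50]
15: 0x97 (blk 37, set 5) → L1-HIT  vc=[29, 13, 50]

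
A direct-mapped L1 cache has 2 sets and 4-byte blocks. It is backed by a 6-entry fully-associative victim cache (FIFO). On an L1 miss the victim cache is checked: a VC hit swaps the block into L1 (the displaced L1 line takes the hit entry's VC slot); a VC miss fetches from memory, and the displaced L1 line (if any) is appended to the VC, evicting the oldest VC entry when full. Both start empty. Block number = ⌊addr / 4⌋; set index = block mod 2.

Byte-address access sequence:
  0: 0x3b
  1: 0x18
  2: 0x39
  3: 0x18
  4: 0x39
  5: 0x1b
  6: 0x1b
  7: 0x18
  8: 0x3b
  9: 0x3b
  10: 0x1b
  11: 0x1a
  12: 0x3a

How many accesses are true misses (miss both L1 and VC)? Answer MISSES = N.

MISSES = 2

#0 0x3b→b14/s0 MISS; vc=[]
#1 0x18→b6/s0 MISS; vc=[14]
#2 0x39→b14/s0 VC-HIT; vc=[6]
#3 0x18→b6/s0 VC-HIT; vc=[14]
#4 0x39→b14/s0 VC-HIT; vc=[6]
#5 0x1b→b6/s0 VC-HIT; vc=[14]
#6 0x1b→b6/s0 L1-HIT; vc=[14]
#7 0x18→b6/s0 L1-HIT; vc=[14]
#8 0x3b→b14/s0 VC-HIT; vc=[6]
#9 0x3b→b14/s0 L1-HIT; vc=[6]
#10 0x1b→b6/s0 VC-HIT; vc=[14]
#11 0x1a→b6/s0 L1-HIT; vc=[14]
#12 0x3a→b14/s0 VC-HIT; vc=[6]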